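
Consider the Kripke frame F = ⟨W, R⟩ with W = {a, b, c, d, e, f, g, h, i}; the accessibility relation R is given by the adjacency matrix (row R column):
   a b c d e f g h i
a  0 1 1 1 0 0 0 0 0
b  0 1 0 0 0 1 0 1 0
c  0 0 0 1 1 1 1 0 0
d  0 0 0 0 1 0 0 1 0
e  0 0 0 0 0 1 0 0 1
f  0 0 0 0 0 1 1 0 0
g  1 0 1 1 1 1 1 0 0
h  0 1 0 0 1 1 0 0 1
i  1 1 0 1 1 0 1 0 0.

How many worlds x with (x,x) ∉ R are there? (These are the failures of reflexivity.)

Enumerating: a, c, d, e, h, i.

6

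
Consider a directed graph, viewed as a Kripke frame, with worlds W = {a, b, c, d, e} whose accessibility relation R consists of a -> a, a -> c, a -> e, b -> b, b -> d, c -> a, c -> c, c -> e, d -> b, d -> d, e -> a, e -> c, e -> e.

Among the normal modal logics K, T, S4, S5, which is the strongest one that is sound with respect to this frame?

S5

Reflexive (axiom T): yes — every world is R-related to itself.
Transitive (axiom 4): yes — every two-step R-path is closed by a direct edge.
Euclidean (axiom 5): yes — any two successors of a common world are R-related.
So F validates K, T, S4, S5. The strongest is S5.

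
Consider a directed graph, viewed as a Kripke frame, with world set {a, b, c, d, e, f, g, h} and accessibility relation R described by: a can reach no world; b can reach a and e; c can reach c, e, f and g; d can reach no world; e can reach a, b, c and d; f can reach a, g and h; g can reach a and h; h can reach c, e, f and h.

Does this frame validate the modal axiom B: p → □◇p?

No

The schema B characterises exactly the symmetric frames.
Symmetric: no — b R a but not a R b.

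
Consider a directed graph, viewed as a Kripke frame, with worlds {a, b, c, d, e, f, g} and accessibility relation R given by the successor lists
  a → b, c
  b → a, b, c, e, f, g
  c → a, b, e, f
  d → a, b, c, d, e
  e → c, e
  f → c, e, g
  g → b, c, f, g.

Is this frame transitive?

No

Transitive: no — a R b and b R e, but not a R e.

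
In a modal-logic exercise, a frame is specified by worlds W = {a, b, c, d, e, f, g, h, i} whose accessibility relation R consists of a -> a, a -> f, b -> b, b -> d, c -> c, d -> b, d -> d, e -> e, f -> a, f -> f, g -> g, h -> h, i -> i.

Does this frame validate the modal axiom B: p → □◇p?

Yes

The schema B characterises exactly the symmetric frames.
Symmetric: yes — every pair in R has its reverse in R.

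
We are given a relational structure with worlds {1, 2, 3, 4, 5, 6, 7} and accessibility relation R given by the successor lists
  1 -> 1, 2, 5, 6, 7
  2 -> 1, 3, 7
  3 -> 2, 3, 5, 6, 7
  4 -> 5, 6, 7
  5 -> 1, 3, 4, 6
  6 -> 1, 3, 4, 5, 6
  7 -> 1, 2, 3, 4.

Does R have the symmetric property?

Yes

Symmetric: yes — every pair in R has its reverse in R.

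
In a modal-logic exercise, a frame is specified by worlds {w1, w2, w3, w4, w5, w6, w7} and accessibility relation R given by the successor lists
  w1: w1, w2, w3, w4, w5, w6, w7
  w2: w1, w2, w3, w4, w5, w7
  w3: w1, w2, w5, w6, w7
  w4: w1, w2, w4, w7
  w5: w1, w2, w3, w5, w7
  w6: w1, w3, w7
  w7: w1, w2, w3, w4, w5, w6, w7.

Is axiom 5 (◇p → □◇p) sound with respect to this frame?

The schema 5 characterises exactly the Euclidean frames.
Euclidean: no — w1 R w2 and w1 R w6, but not w2 R w6.

No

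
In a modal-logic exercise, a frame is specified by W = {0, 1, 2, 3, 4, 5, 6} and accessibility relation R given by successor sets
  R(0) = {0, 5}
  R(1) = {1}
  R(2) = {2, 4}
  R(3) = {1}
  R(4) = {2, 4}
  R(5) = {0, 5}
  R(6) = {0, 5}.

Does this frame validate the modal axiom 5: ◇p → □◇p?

Axiom 5 corresponds to the accessibility relation being Euclidean.
Euclidean: yes — any two successors of a common world are R-related.

Yes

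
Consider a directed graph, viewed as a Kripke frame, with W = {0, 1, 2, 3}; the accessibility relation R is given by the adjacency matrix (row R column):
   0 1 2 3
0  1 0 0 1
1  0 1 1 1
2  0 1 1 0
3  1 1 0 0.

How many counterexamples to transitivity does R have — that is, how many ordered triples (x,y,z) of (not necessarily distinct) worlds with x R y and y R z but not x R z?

Enumerating: (0,3,1), (1,3,0), (2,1,3), (3,0,3), (3,1,2), (3,1,3).

6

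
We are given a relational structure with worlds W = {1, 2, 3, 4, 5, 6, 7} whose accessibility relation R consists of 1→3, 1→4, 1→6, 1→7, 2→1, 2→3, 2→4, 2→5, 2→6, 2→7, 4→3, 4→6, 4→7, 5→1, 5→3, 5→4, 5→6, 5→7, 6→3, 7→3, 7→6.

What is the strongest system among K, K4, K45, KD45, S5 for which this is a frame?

Transitive (axiom 4): yes — every two-step R-path is closed by a direct edge.
Euclidean (axiom 5): no — 1 R 3 and 1 R 4, but not 3 R 4.
Serial (axiom D): no — 3 has no R-successor.
Reflexive (axiom T): no — 1 is not related to itself.
So F validates K, K4; K45 would additionally require R to be Euclidean. The strongest is K4.

K4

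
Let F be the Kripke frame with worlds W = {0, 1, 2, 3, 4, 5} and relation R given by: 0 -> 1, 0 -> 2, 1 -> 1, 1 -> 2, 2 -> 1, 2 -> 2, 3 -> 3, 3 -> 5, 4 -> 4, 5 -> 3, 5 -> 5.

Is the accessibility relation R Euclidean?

Euclidean: yes — any two successors of a common world are R-related.

Yes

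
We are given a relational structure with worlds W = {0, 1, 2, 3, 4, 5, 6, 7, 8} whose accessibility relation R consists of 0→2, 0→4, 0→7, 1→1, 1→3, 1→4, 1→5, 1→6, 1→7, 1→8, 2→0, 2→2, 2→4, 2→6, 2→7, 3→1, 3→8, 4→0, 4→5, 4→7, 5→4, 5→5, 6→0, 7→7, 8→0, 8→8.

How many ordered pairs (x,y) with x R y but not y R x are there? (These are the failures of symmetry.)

Enumerating: (0,7), (1,4), (1,5), (1,6), (1,7), (1,8), (2,4), (2,6), (2,7), (3,8), (4,7), (6,0), (8,0).

13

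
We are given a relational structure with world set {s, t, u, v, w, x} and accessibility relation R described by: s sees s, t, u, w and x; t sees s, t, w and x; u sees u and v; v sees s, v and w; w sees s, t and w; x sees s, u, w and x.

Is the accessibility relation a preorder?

No

Reflexive: yes — every world is R-related to itself.
Transitive: no — s R u and u R v, but not s R v.
So R is not a preorder.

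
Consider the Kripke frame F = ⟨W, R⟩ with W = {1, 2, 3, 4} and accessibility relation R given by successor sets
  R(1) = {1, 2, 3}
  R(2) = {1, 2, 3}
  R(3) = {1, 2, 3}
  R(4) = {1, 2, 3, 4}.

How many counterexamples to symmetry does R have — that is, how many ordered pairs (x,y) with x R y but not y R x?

3

Enumerating: (4,1), (4,2), (4,3).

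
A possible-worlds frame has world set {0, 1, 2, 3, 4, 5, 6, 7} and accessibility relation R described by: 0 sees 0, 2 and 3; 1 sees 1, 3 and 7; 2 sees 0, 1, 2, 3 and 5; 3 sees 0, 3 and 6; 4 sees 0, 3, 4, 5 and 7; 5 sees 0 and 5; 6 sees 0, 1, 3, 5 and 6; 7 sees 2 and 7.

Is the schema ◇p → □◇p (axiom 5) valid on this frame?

No

By correspondence theory, 5 is valid on a frame iff R is Euclidean.
Euclidean: no — 0 R 3 and 0 R 2, but not 3 R 2.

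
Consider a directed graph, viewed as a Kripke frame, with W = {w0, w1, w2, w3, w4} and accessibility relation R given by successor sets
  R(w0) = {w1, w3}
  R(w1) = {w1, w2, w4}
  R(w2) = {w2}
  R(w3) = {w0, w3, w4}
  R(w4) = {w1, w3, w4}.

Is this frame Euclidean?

Euclidean: no — w0 R w1 and w0 R w3, but not w1 R w3.

No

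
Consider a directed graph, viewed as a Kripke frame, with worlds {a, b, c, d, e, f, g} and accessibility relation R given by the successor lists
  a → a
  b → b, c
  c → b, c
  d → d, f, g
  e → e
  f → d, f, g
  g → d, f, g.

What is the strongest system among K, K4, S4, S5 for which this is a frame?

Transitive (axiom 4): yes — every two-step R-path is closed by a direct edge.
Reflexive (axiom T): yes — every world is R-related to itself.
Euclidean (axiom 5): yes — any two successors of a common world are R-related.
So F validates K, K4, S4, S5. The strongest is S5.

S5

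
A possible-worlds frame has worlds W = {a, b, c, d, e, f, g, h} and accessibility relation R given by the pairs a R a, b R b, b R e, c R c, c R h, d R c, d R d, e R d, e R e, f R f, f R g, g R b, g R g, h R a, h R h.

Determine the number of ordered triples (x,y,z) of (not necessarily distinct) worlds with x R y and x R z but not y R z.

7

Enumerating: (b,e,b), (c,h,c), (d,c,d), (e,d,e), (f,g,f), (g,b,g), (h,a,h).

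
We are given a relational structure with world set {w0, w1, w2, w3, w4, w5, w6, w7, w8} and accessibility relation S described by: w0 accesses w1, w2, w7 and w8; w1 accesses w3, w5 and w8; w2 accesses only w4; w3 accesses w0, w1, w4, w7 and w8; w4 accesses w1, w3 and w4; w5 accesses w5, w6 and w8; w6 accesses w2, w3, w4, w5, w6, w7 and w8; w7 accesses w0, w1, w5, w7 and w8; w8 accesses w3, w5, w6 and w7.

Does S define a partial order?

Reflexive: no — w0 is not related to itself.
Transitive: no — w0 S w1 and w1 S w3, but not w0 S w3.
Antisymmetric: no — w0 S w7 and w7 S w0 with w0 ≠ w7.
So S is not a partial order.

No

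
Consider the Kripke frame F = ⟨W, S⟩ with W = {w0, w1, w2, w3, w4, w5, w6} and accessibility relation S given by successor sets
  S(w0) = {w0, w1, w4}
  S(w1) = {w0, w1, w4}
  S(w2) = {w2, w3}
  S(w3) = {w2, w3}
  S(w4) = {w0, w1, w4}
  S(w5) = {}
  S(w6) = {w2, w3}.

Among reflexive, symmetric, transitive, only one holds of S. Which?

Reflexive: no — w5 is not related to itself.
Symmetric: no — w6 S w2 but not w2 S w6.
Transitive: yes — every two-step S-path is closed by a direct edge.
Only transitive holds.

transitive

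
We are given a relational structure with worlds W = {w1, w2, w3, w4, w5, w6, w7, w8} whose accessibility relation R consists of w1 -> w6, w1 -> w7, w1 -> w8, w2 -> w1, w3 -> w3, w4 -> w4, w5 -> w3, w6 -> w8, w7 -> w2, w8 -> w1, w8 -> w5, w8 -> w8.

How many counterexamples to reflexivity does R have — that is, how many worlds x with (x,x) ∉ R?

Enumerating: w1, w2, w5, w6, w7.

5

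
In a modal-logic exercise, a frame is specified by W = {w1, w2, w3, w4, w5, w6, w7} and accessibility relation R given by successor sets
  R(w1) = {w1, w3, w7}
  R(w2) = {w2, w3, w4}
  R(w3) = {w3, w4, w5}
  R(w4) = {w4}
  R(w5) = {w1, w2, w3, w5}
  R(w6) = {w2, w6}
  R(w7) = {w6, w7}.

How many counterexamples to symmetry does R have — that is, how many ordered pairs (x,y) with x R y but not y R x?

Enumerating: (w1,w3), (w1,w7), (w2,w3), (w2,w4), (w3,w4), (w5,w1), (w5,w2), (w6,w2), (w7,w6).

9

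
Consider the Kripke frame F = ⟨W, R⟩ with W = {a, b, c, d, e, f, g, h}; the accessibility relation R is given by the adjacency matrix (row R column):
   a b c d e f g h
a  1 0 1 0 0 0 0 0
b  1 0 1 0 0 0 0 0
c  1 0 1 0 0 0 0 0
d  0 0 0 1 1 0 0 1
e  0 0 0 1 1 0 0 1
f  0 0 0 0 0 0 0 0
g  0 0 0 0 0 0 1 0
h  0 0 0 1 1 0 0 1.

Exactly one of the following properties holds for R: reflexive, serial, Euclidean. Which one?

Euclidean

Reflexive: no — b is not related to itself.
Serial: no — f has no R-successor.
Euclidean: yes — any two successors of a common world are R-related.
Only Euclidean holds.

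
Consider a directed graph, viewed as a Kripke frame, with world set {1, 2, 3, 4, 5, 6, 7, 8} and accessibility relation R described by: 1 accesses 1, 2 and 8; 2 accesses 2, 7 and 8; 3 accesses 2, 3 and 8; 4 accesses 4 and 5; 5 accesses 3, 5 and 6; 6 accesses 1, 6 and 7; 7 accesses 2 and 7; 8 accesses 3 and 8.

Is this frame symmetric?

No

Symmetric: no — 1 R 2 but not 2 R 1.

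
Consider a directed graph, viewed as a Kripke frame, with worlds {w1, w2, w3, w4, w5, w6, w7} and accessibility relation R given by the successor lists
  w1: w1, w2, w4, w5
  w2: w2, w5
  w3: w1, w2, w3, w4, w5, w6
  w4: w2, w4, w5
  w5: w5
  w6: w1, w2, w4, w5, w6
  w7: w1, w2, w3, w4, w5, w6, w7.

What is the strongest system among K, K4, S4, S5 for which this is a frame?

S4

Transitive (axiom 4): yes — every two-step R-path is closed by a direct edge.
Reflexive (axiom T): yes — every world is R-related to itself.
Euclidean (axiom 5): no — w1 R w2 and w1 R w4, but not w2 R w4.
So F validates K, K4, S4; S5 would additionally require R to be Euclidean. The strongest is S4.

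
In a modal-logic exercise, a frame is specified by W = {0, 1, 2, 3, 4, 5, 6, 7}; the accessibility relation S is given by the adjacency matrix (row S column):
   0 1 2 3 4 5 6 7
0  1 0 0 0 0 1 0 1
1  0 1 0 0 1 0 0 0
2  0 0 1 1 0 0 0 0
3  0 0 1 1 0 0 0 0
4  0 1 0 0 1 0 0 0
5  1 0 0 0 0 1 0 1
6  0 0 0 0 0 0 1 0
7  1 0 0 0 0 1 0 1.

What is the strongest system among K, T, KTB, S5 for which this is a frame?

Reflexive (axiom T): yes — every world is S-related to itself.
Symmetric (axiom B): yes — every pair in S has its reverse in S.
Euclidean (axiom 5): yes — any two successors of a common world are S-related.
So F validates K, T, KTB, S5. The strongest is S5.

S5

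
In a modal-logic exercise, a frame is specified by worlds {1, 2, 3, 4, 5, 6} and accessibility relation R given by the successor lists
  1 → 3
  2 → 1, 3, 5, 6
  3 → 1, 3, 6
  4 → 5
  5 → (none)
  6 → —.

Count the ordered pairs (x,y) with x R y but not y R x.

6

Enumerating: (2,1), (2,3), (2,5), (2,6), (3,6), (4,5).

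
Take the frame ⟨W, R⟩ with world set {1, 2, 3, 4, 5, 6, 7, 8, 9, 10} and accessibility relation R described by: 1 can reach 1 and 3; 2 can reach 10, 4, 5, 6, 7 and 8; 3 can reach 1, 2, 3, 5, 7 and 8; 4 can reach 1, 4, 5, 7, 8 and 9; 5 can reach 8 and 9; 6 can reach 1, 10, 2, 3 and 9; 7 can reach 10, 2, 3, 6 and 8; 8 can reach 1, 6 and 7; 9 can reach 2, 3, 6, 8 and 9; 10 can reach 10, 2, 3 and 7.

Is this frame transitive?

No

Transitive: no — 1 R 3 and 3 R 2, but not 1 R 2.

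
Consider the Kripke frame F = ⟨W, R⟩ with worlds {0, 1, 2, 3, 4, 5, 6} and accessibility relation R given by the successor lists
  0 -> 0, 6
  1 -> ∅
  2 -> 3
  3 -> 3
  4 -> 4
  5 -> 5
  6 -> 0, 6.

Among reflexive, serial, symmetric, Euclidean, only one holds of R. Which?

Reflexive: no — 1 is not related to itself.
Serial: no — 1 has no R-successor.
Symmetric: no — 2 R 3 but not 3 R 2.
Euclidean: yes — any two successors of a common world are R-related.
Only Euclidean holds.

Euclidean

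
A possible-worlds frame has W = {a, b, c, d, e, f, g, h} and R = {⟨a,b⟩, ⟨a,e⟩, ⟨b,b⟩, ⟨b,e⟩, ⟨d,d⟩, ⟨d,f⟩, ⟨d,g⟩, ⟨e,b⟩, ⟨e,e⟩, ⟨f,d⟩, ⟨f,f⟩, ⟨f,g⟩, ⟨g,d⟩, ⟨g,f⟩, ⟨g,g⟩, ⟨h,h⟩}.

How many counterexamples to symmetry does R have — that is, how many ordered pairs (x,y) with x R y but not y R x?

2

Enumerating: (a,b), (a,e).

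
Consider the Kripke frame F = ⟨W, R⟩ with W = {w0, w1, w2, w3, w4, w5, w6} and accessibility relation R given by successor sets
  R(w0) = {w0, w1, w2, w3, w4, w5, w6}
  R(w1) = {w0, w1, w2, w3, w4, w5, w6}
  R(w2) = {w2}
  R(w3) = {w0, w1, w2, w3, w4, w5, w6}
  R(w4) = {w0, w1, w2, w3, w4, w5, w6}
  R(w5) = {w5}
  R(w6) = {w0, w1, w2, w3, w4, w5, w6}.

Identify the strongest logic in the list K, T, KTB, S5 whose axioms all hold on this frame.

Reflexive (axiom T): yes — every world is R-related to itself.
Symmetric (axiom B): no — w0 R w2 but not w2 R w0.
Euclidean (axiom 5): no — w0 R w2 and w0 R w1, but not w2 R w1.
So F validates K, T; KTB would additionally require R to be symmetric. The strongest is T.

T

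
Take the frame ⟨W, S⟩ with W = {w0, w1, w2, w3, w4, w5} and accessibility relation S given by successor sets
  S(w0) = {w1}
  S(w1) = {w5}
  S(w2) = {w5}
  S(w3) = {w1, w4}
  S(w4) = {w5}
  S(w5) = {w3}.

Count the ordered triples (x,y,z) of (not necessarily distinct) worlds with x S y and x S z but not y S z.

Enumerating: (w0,w1,w1), (w1,w5,w5), (w2,w5,w5), (w3,w1,w1), (w3,w1,w4), (w3,w4,w1), (w3,w4,w4), (w4,w5,w5), (w5,w3,w3).

9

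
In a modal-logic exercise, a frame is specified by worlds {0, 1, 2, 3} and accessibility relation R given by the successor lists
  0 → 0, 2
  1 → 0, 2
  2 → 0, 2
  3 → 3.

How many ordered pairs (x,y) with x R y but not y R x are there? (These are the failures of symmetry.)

Enumerating: (1,0), (1,2).

2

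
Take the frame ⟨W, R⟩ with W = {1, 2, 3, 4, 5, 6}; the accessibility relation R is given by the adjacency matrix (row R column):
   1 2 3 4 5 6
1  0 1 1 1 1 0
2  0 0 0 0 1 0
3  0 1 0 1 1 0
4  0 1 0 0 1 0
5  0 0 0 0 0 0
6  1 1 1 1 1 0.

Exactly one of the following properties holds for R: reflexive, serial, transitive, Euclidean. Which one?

transitive

Reflexive: no — 1 is not related to itself.
Serial: no — 5 has no R-successor.
Transitive: yes — every two-step R-path is closed by a direct edge.
Euclidean: no — 1 R 2 and 1 R 3, but not 2 R 3.
Only transitive holds.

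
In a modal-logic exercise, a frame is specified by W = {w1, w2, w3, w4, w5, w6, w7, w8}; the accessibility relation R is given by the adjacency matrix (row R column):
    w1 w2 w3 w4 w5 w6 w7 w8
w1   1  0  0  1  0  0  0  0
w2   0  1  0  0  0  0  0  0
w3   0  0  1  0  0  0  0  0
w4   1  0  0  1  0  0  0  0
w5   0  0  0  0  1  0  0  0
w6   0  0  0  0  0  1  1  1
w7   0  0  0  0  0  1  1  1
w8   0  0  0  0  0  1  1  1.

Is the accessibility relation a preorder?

Yes

Reflexive: yes — every world is R-related to itself.
Transitive: yes — every two-step R-path is closed by a direct edge.
So R is a preorder.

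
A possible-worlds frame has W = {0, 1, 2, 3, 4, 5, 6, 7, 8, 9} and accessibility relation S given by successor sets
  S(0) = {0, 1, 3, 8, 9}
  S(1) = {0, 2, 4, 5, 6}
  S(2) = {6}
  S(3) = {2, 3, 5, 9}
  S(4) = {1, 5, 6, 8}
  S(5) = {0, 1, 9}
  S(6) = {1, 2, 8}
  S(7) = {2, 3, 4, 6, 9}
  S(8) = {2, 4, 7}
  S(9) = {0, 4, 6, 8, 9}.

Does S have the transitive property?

No

Transitive: no — 0 S 1 and 1 S 2, but not 0 S 2.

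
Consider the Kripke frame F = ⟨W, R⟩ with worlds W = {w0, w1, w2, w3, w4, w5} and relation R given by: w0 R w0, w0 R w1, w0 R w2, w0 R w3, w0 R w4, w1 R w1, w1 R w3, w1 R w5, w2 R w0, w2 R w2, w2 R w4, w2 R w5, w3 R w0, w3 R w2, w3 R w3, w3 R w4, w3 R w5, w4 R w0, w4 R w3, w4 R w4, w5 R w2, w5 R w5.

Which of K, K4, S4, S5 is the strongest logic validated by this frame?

Transitive (axiom 4): no — w0 R w1 and w1 R w5, but not w0 R w5.
Reflexive (axiom T): yes — every world is R-related to itself.
Euclidean (axiom 5): no — w0 R w1 and w0 R w2, but not w1 R w2.
So F validates K; K4 would additionally require R to be transitive. The strongest is K.

K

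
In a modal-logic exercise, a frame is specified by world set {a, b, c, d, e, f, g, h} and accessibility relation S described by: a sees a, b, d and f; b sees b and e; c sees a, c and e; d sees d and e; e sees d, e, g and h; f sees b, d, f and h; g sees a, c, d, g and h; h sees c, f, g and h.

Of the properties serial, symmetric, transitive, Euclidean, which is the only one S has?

serial

Serial: yes — every world has a successor (e.g. a S a).
Symmetric: no — a S b but not b S a.
Transitive: no — a S b and b S e, but not a S e.
Euclidean: no — a S b and a S d, but not b S d.
Only serial holds.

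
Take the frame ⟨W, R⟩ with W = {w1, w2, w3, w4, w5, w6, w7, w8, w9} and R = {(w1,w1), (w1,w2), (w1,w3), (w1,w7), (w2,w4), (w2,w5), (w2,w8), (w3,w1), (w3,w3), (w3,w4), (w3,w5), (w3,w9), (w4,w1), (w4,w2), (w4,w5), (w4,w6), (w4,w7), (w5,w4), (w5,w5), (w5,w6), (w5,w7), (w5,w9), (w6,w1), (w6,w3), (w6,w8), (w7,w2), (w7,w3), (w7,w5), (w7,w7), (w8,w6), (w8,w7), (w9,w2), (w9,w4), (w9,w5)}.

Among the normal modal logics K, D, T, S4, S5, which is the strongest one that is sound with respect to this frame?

Serial (axiom D): yes — every world has a successor (e.g. w1 R w1).
Reflexive (axiom T): no — w2 is not related to itself.
Transitive (axiom 4): no — w1 R w2 and w2 R w4, but not w1 R w4.
Euclidean (axiom 5): no — w1 R w2 and w1 R w3, but not w2 R w3.
So F validates K, D; T would additionally require R to be reflexive. The strongest is D.

D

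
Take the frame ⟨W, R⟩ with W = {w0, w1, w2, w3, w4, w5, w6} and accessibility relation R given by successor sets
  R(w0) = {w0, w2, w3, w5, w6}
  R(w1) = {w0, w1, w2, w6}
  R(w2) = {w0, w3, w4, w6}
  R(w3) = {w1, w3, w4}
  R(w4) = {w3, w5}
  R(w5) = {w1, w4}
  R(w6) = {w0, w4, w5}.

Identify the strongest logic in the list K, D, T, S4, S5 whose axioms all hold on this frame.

D

Serial (axiom D): yes — every world has a successor (e.g. w0 R w0).
Reflexive (axiom T): no — w2 is not related to itself.
Transitive (axiom 4): no — w0 R w2 and w2 R w4, but not w0 R w4.
Euclidean (axiom 5): no — w0 R w2 and w0 R w5, but not w2 R w5.
So F validates K, D; T would additionally require R to be reflexive. The strongest is D.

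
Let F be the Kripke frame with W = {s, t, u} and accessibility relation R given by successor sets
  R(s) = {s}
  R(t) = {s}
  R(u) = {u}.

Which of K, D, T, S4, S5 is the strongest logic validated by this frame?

D

Serial (axiom D): yes — every world has a successor (e.g. s R s).
Reflexive (axiom T): no — t is not related to itself.
Transitive (axiom 4): yes — every two-step R-path is closed by a direct edge.
Euclidean (axiom 5): yes — any two successors of a common world are R-related.
So F validates K, D; T would additionally require R to be reflexive. The strongest is D.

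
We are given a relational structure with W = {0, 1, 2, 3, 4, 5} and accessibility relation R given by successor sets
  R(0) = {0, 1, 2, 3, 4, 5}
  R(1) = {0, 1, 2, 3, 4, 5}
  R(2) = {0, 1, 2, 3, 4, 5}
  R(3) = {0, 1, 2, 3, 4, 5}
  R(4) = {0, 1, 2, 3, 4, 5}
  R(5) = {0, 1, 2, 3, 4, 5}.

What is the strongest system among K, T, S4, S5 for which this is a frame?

S5

Reflexive (axiom T): yes — every world is R-related to itself.
Transitive (axiom 4): yes — every two-step R-path is closed by a direct edge.
Euclidean (axiom 5): yes — any two successors of a common world are R-related.
So F validates K, T, S4, S5. The strongest is S5.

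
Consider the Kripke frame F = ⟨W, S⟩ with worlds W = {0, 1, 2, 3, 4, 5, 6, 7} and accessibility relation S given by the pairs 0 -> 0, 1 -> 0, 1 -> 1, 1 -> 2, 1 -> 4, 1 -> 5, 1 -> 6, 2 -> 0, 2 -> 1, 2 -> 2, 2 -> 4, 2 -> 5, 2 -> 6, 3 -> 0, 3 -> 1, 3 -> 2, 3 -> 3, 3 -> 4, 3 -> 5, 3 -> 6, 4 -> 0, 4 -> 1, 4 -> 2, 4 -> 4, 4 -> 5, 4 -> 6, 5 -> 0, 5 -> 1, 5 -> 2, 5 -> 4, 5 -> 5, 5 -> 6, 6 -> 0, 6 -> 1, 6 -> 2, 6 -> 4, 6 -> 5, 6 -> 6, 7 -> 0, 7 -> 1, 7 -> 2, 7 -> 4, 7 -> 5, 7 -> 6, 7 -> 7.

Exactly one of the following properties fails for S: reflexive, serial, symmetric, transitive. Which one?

Reflexive: yes — every world is S-related to itself.
Serial: yes — every world has a successor (e.g. 0 S 0).
Symmetric: no — 1 S 0 but not 0 S 1.
Transitive: yes — every two-step S-path is closed by a direct edge.
Only symmetric fails.

symmetric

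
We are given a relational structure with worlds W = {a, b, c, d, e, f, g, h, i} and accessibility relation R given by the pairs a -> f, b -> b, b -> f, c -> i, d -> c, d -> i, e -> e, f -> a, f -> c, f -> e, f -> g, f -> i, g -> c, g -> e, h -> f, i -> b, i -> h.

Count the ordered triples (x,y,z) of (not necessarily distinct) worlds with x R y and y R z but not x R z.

Enumerating: (a,f,a), (a,f,c), (a,f,e), (a,f,g), (a,f,i), (b,f,a), (b,f,c), (b,f,e), (b,f,g), (b,f,i), (c,i,b), (c,i,h), … and 13 more.
Total: 25.

25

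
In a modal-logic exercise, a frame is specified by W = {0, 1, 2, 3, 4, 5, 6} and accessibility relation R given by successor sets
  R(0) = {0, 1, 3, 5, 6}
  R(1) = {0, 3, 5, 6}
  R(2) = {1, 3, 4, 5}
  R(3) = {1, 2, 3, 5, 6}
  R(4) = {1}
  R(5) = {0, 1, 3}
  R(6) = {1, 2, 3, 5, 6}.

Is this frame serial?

Serial: yes — every world has a successor (e.g. 0 R 0).

Yes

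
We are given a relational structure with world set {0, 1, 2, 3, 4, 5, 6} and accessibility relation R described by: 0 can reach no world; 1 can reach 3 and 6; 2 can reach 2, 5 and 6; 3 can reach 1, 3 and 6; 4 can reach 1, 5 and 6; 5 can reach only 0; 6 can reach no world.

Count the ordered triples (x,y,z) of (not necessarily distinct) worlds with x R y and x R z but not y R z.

Enumerating: (1,6,3), (1,6,6), (2,5,2), (2,5,5), (2,5,6), (2,6,2), (2,6,5), (2,6,6), (3,1,1), (3,6,1), (3,6,3), (3,6,6), … and 9 more.
Total: 21.

21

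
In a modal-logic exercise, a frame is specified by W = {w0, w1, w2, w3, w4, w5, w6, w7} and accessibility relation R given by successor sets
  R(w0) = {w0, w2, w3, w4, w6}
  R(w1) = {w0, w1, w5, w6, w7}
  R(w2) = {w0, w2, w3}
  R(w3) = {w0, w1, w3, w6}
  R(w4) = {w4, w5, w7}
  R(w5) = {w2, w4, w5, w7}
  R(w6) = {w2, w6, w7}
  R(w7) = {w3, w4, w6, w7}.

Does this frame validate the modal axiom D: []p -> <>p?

Yes

By correspondence theory, D is valid on a frame iff R is serial.
Serial: yes — every world has a successor (e.g. w0 R w0).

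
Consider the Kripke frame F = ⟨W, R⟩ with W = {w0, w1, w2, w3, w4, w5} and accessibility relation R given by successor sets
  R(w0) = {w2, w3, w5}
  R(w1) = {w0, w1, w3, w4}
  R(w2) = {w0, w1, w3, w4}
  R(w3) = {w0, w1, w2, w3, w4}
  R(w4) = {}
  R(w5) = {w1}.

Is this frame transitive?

Transitive: no — w0 R w2 and w2 R w1, but not w0 R w1.

No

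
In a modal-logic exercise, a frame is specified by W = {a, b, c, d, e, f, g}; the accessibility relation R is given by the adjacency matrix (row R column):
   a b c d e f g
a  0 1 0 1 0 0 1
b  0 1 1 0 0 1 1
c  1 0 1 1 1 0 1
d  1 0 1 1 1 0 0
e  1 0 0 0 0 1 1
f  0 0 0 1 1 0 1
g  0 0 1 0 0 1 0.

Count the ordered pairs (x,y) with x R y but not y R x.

11

Enumerating: (a,b), (a,g), (b,c), (b,f), (b,g), (c,a), (c,e), (d,e), (e,a), (e,g), (f,d).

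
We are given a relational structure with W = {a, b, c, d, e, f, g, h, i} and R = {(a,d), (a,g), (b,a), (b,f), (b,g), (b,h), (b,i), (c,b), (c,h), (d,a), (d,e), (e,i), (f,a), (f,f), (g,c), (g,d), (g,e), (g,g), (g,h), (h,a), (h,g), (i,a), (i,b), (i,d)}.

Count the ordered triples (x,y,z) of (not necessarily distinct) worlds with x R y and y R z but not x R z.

40

Enumerating: (a,d,a), (a,d,e), (a,g,c), (a,g,e), (a,g,h), (b,a,d), (b,g,c), (b,g,d), (b,g,e), (b,i,b), (b,i,d), (c,b,a), … and 28 more.
Total: 40.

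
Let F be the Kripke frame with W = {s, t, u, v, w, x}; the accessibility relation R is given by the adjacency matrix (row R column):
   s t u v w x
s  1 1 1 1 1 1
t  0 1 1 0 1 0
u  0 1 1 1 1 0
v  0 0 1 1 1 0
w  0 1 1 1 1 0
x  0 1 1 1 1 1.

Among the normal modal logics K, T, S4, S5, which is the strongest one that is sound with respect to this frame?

T

Reflexive (axiom T): yes — every world is R-related to itself.
Transitive (axiom 4): no — t R u and u R v, but not t R v.
Euclidean (axiom 5): no — s R t and s R v, but not t R v.
So F validates K, T; S4 would additionally require R to be transitive. The strongest is T.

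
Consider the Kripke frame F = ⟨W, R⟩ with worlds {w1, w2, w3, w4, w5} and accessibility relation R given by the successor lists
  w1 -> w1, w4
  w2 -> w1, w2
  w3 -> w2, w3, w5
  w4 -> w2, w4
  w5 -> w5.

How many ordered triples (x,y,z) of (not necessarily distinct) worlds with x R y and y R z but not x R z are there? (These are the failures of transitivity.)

Enumerating: (w1,w4,w2), (w2,w1,w4), (w3,w2,w1), (w4,w2,w1).

4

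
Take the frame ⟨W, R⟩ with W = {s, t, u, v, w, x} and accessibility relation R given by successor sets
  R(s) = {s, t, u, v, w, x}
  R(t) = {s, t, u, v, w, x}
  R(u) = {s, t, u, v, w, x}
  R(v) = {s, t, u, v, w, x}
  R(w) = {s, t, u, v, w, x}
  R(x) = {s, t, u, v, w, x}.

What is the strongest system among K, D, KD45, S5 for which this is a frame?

Serial (axiom D): yes — every world has a successor (e.g. s R s).
Euclidean (axiom 5): yes — any two successors of a common world are R-related.
Transitive (axiom 4): yes — every two-step R-path is closed by a direct edge.
Reflexive (axiom T): yes — every world is R-related to itself.
So F validates K, D, KD45, S5. The strongest is S5.

S5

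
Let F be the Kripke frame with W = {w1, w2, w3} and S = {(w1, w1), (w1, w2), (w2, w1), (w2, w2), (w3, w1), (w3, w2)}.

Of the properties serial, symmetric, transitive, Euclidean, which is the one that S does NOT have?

symmetric

Serial: yes — every world has a successor (e.g. w1 S w1).
Symmetric: no — w3 S w1 but not w1 S w3.
Transitive: yes — every two-step S-path is closed by a direct edge.
Euclidean: yes — any two successors of a common world are S-related.
Only symmetric fails.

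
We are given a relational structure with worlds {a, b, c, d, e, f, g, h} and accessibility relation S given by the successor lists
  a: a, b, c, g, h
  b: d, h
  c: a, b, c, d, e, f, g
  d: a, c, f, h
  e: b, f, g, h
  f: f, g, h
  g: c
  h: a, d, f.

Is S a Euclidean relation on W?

No

Euclidean: no — a S b and a S c, but not b S c.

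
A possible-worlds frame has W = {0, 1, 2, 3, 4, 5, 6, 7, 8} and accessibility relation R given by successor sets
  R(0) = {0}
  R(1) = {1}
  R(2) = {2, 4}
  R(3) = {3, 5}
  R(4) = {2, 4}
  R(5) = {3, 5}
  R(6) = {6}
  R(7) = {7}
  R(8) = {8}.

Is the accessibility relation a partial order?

No

Reflexive: yes — every world is R-related to itself.
Transitive: yes — every two-step R-path is closed by a direct edge.
Antisymmetric: no — 2 R 4 and 4 R 2 with 2 ≠ 4.
So R is not a partial order.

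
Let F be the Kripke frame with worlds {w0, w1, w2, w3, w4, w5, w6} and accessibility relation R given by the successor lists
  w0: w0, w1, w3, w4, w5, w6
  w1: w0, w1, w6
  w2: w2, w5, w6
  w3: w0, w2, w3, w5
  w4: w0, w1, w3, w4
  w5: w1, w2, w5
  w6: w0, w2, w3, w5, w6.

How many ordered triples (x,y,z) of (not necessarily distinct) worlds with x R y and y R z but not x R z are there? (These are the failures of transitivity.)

Enumerating: (w0,w3,w2), (w0,w5,w2), (w0,w6,w2), (w1,w0,w3), (w1,w0,w4), (w1,w0,w5), (w1,w6,w2), (w1,w6,w3), (w1,w6,w5), (w2,w5,w1), (w2,w6,w0), (w2,w6,w3), … and 16 more.
Total: 28.

28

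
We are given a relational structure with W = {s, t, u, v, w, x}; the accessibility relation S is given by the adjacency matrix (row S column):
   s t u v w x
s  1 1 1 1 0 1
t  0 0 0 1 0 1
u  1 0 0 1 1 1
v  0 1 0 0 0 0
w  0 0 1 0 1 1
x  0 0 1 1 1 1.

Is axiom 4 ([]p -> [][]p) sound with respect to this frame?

By correspondence theory, 4 is valid on a frame iff S is transitive.
Transitive: no — s S u and u S w, but not s S w.

No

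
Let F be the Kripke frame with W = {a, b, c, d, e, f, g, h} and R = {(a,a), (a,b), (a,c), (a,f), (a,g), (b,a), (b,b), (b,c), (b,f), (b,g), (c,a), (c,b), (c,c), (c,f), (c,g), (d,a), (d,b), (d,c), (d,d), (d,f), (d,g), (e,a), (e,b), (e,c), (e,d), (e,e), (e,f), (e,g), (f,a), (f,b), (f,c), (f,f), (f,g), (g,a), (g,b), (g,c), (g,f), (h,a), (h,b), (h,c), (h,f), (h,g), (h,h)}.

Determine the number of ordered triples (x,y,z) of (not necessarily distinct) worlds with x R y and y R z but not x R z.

Enumerating: (g,a,g), (g,b,g), (g,c,g), (g,f,g).

4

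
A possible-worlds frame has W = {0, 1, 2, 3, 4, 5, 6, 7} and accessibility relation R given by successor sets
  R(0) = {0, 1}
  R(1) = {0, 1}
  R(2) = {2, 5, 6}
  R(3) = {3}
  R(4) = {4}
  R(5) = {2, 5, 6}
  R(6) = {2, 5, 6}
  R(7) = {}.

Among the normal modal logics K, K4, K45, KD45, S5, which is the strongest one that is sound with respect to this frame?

K45

Transitive (axiom 4): yes — every two-step R-path is closed by a direct edge.
Euclidean (axiom 5): yes — any two successors of a common world are R-related.
Serial (axiom D): no — 7 has no R-successor.
Reflexive (axiom T): no — 7 is not related to itself.
So F validates K, K4, K45; KD45 would additionally require R to be serial. The strongest is K45.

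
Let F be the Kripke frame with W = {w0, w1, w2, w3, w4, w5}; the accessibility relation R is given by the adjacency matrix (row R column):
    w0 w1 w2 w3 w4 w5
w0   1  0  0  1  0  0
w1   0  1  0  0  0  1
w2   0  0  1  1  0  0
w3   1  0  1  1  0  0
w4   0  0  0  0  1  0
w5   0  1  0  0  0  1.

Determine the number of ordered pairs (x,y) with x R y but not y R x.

R is symmetric; there are no such tuples.

0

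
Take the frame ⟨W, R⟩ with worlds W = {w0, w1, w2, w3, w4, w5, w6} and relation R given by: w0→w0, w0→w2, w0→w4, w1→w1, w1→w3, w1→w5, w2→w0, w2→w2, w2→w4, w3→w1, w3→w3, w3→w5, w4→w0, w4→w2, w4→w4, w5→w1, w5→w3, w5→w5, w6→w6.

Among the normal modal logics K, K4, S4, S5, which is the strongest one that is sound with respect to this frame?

S5

Transitive (axiom 4): yes — every two-step R-path is closed by a direct edge.
Reflexive (axiom T): yes — every world is R-related to itself.
Euclidean (axiom 5): yes — any two successors of a common world are R-related.
So F validates K, K4, S4, S5. The strongest is S5.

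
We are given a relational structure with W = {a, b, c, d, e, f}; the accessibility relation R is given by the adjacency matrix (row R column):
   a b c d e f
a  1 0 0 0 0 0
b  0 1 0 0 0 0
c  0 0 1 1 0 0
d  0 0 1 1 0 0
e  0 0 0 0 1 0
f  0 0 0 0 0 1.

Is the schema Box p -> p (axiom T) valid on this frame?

The schema T characterises exactly the reflexive frames.
Reflexive: yes — every world is R-related to itself.

Yes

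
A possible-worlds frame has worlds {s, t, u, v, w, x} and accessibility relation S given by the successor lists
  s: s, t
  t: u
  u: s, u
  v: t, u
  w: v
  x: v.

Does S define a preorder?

No

Reflexive: no — t is not related to itself.
Transitive: no — s S t and t S u, but not s S u.
So S is not a preorder.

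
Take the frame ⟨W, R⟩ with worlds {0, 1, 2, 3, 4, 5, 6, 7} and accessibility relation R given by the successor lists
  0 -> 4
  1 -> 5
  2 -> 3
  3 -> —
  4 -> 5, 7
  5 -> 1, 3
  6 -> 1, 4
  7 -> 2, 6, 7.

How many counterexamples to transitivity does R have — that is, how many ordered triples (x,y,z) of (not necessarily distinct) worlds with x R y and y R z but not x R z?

15

Enumerating: (0,4,5), (0,4,7), (1,5,1), (1,5,3), (4,5,1), (4,5,3), (4,7,2), (4,7,6), (5,1,5), (6,1,5), (6,4,5), (6,4,7), (7,2,3), (7,6,1), (7,6,4).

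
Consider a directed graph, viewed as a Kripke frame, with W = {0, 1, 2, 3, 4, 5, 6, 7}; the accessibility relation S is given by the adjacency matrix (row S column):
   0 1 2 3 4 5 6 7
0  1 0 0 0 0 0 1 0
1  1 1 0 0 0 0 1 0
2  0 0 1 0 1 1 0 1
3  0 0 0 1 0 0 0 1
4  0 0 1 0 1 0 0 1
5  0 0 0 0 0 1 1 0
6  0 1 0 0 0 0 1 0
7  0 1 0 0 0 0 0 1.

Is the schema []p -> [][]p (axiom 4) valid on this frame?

No

The schema 4 characterises exactly the transitive frames.
Transitive: no — 0 S 6 and 6 S 1, but not 0 S 1.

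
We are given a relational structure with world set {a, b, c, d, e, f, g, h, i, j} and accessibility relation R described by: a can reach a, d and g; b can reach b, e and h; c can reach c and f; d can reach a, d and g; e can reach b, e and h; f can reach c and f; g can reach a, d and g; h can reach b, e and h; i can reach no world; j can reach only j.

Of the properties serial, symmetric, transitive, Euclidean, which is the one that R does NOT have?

Serial: no — i has no R-successor.
Symmetric: yes — every pair in R has its reverse in R.
Transitive: yes — every two-step R-path is closed by a direct edge.
Euclidean: yes — any two successors of a common world are R-related.
Only serial fails.

serial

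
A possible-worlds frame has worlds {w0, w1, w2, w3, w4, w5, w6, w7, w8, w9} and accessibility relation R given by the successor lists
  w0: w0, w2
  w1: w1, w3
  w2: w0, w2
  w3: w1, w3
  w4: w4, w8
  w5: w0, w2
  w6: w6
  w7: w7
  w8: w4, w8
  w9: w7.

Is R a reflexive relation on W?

No

Reflexive: no — w5 is not related to itself.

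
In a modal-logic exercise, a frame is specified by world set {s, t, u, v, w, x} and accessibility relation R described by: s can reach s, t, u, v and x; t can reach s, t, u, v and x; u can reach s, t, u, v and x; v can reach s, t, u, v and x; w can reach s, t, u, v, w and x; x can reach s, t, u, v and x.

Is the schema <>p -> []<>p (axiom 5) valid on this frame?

The schema 5 characterises exactly the Euclidean frames.
Euclidean: no — w R s and w R w, but not s R w.

No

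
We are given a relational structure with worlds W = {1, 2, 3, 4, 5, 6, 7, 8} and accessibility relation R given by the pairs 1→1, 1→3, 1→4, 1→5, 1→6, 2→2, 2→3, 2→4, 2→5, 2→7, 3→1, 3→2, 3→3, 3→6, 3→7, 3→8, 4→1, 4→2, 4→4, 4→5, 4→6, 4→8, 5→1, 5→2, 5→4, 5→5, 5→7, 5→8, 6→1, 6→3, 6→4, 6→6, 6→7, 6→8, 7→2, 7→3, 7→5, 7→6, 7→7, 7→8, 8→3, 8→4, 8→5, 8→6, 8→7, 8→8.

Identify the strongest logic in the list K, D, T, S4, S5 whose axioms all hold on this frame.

Serial (axiom D): yes — every world has a successor (e.g. 1 R 1).
Reflexive (axiom T): yes — every world is R-related to itself.
Transitive (axiom 4): no — 1 R 3 and 3 R 2, but not 1 R 2.
Euclidean (axiom 5): no — 1 R 3 and 1 R 4, but not 3 R 4.
So F validates K, D, T; S4 would additionally require R to be transitive. The strongest is T.

T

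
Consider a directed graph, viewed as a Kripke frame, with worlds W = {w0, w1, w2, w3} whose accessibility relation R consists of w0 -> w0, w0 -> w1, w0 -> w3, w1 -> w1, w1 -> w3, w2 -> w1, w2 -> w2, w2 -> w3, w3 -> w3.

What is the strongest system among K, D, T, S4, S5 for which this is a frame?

S4

Serial (axiom D): yes — every world has a successor (e.g. w0 R w0).
Reflexive (axiom T): yes — every world is R-related to itself.
Transitive (axiom 4): yes — every two-step R-path is closed by a direct edge.
Euclidean (axiom 5): no — w0 R w3 and w0 R w1, but not w3 R w1.
So F validates K, D, T, S4; S5 would additionally require R to be Euclidean. The strongest is S4.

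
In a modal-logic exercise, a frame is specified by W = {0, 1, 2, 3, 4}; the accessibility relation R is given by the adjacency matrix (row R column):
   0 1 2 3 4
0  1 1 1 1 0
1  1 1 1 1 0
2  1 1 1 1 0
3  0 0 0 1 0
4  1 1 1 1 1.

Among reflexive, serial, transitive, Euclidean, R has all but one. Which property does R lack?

Euclidean

Reflexive: yes — every world is R-related to itself.
Serial: yes — every world has a successor (e.g. 0 R 0).
Transitive: yes — every two-step R-path is closed by a direct edge.
Euclidean: no — 0 R 3 and 0 R 1, but not 3 R 1.
Only Euclidean fails.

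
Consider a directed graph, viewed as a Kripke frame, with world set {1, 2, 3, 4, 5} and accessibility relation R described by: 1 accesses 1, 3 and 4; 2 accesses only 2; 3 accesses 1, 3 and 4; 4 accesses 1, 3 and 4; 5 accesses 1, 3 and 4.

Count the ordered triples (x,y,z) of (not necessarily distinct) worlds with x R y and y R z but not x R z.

R is transitive; there are no such tuples.

0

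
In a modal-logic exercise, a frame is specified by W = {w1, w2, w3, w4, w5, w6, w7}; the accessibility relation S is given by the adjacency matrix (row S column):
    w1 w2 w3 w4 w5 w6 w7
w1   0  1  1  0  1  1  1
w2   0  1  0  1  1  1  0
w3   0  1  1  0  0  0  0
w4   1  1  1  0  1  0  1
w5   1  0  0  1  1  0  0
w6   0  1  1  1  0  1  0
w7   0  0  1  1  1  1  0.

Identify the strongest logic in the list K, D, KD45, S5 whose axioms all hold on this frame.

D

Serial (axiom D): yes — every world has a successor (e.g. w1 S w2).
Euclidean (axiom 5): no — w1 S w2 and w1 S w3, but not w2 S w3.
Transitive (axiom 4): no — w1 S w2 and w2 S w4, but not w1 S w4.
Reflexive (axiom T): no — w1 is not related to itself.
So F validates K, D; KD45 would additionally require S to be Euclidean and transitive. The strongest is D.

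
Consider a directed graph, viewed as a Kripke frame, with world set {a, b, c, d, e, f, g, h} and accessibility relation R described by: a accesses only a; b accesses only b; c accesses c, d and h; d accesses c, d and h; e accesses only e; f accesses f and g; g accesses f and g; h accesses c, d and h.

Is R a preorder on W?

Reflexive: yes — every world is R-related to itself.
Transitive: yes — every two-step R-path is closed by a direct edge.
So R is a preorder.

Yes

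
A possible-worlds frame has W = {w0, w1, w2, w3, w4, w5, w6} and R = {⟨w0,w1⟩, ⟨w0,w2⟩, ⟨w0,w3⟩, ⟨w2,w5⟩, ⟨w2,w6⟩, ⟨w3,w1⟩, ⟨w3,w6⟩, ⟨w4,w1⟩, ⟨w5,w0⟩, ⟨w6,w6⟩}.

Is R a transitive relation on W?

No

Transitive: no — w0 R w2 and w2 R w5, but not w0 R w5.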